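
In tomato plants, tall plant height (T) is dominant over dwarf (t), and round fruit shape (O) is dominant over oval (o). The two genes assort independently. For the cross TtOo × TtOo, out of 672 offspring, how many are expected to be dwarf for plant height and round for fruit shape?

Dihybrid cross TtOo × TtOo — consider each gene separately:
plant height: Tt × Tt → 1 TT, 2 Tt, 1 tt → 3 T_ : 1 tt (out of 4)
fruit shape: Oo × Oo → 1 OO, 2 Oo, 1 oo → 3 O_ : 1 oo (out of 4)
Looking for: dwarf (tt) and round (O_)
P(dwarf) = 1/4, P(round) = 3/4
P(both) = 1/4 × 3/4 = 3/16
Expected count = 3/16 × 672 = 126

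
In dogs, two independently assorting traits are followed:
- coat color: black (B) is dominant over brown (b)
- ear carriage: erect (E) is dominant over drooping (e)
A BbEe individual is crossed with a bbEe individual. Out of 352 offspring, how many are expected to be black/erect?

Dihybrid cross BbEe × bbEe — consider each gene separately:
coat color: Bb × bb → 2 Bb, 2 bb → 2 B_ : 2 bb (out of 4)
ear carriage: Ee × Ee → 1 EE, 2 Ee, 1 ee → 3 E_ : 1 ee (out of 4)
Combine (counts out of 4 × 4 = 16): black/erect (B_E_) = 2×3 = 6; black/drooping (B_ee) = 2×1 = 2; brown/erect (bbE_) = 2×3 = 6; brown/drooping (bbee) = 2×1 = 2
Phenotype counts (out of 16): 6 black/erect, 2 black/drooping, 6 brown/erect, 2 brown/drooping
black/erect: 6 out of 16 → fraction 3/8
Expected count = 3/8 × 352 = 132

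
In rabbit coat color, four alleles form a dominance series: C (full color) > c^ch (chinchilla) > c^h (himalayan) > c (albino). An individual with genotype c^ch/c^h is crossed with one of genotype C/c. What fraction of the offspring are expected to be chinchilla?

Cross: c^ch/c^h × C/c
Allele dominance: C > c^ch > c^h > c
Offspring genotypes: 1 C/c^ch, 1 c^ch/c, 1 C/c^h, 1 c^h/c
Phenotype counts: 2 full color, 1 chinchilla, 1 himalayan
chinchilla: 1 out of 4
Probability: 1/4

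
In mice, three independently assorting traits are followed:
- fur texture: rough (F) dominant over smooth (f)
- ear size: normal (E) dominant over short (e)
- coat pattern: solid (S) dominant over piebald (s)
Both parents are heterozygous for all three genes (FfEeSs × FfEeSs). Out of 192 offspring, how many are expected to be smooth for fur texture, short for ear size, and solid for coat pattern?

Trihybrid cross: FfEeSs × FfEeSs
Each trait segregates independently with a 3:1 phenotypic ratio, so each gene contributes 3/4 (dominant) or 1/4 (recessive).
Target: smooth (fur texture), short (ear size), solid (coat pattern)
Probability = product of independent per-trait probabilities
= 1/4 × 1/4 × 3/4 = 3/64
Expected count = 3/64 × 192 = 9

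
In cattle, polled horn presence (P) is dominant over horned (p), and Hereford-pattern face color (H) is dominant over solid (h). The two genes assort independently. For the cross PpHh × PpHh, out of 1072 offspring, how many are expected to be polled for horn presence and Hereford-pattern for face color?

Dihybrid cross PpHh × PpHh — consider each gene separately:
horn presence: Pp × Pp → 1 PP, 2 Pp, 1 pp → 3 P_ : 1 pp (out of 4)
face color: Hh × Hh → 1 HH, 2 Hh, 1 hh → 3 H_ : 1 hh (out of 4)
Looking for: polled (P_) and Hereford-pattern (H_)
P(polled) = 3/4, P(Hereford-pattern) = 3/4
P(both) = 3/4 × 3/4 = 9/16
Expected count = 9/16 × 1072 = 603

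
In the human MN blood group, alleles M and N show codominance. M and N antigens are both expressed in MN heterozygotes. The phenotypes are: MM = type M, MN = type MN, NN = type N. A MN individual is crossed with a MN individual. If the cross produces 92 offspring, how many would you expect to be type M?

Punnett square for MN × MN:
Offspring genotypes: 1 MM, 2 MN, 1 NN
Phenotype counts: 1 type M, 2 type MN, 1 type N
type M: 1 out of 4 → fraction 1/4
Expected count = 1/4 × 92 = 23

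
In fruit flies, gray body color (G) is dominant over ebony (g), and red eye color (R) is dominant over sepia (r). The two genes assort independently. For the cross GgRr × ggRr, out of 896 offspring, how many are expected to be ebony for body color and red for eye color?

Dihybrid cross GgRr × ggRr — consider each gene separately:
body color: Gg × gg → 2 Gg, 2 gg → 2 G_ : 2 gg (out of 4)
eye color: Rr × Rr → 1 RR, 2 Rr, 1 rr → 3 R_ : 1 rr (out of 4)
Looking for: ebony (gg) and red (R_)
P(ebony) = 2/4, P(red) = 3/4
P(both) = 2/4 × 3/4 = 6/16 = 3/8
Expected count = 3/8 × 896 = 336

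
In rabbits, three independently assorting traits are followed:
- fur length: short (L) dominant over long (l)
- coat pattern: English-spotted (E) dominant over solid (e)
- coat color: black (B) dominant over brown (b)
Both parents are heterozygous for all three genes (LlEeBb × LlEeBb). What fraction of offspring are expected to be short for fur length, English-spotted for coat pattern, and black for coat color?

Trihybrid cross: LlEeBb × LlEeBb
Each trait segregates independently with a 3:1 phenotypic ratio, so each gene contributes 3/4 (dominant) or 1/4 (recessive).
Target: short (fur length), English-spotted (coat pattern), black (coat color)
Probability = product of independent per-trait probabilities
= 3/4 × 3/4 × 3/4 = 27/64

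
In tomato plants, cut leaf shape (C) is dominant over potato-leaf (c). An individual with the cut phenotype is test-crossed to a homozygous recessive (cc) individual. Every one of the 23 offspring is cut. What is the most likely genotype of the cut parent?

Test cross: ? × cc
All offspring are cut.
If the unknown parent were heterozygous (Cc), about half of 23 offspring would be potato-leaf; none are. The unknown parent is most likely homozygous dominant (CC).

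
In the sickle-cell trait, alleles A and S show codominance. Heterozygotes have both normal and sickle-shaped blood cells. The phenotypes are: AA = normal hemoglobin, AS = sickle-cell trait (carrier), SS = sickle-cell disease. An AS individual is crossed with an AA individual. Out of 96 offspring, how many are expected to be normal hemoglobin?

Punnett square for AS × AA:
Offspring genotypes: 2 AA, 2 AS
Phenotype counts: 2 normal hemoglobin, 2 sickle-cell trait (carrier)
normal hemoglobin: 2 out of 4 → fraction 1/2
Expected count = 1/2 × 96 = 48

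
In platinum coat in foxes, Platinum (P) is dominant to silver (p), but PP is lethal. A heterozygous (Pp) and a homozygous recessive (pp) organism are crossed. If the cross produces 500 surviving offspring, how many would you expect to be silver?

Cross: Pp × pp
Punnett square offspring (before lethality): 2 Pp, 2 pp
No PP offspring are produced in this cross.
silver: 2 out of 4 → fraction 1/2
Expected count = 1/2 × 500 = 250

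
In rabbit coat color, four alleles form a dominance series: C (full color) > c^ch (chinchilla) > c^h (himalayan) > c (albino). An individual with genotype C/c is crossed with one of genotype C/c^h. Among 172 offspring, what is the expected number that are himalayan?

Cross: C/c × C/c^h
Allele dominance: C > c^ch > c^h > c
Offspring genotypes: 1 C/C, 1 C/c^h, 1 C/c, 1 c^h/c
Phenotype counts: 3 full color, 1 himalayan
himalayan: 1 out of 4 → fraction 1/4
Expected count = 1/4 × 172 = 43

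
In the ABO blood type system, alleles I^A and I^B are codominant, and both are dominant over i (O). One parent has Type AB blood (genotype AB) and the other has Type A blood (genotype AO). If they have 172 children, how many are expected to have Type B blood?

Cross: AB × AO
Possible offspring genotypes: 1 AA, 1 AO, 1 AB, 1 BO
Blood type counts: 2 Type A, 1 Type AB, 1 Type B
Probability of Type B: 1/4
Expected count = 1/4 × 172 = 43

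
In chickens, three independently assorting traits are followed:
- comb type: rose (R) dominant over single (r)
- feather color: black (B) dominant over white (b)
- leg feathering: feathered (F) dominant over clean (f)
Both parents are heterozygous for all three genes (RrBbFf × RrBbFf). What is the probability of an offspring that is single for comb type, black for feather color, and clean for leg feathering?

Trihybrid cross: RrBbFf × RrBbFf
Each trait segregates independently with a 3:1 phenotypic ratio, so each gene contributes 3/4 (dominant) or 1/4 (recessive).
Target: single (comb type), black (feather color), clean (leg feathering)
Probability = product of independent per-trait probabilities
= 1/4 × 3/4 × 1/4 = 3/64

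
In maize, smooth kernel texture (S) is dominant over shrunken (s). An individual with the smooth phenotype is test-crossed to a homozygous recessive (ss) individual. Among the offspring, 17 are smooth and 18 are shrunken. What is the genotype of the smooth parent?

Test cross: ? × ss
Offspring: 17 smooth, 18 shrunken — approximately 1:1.
A 1:1 ratio in a test cross indicates the unknown parent is heterozygous (Ss).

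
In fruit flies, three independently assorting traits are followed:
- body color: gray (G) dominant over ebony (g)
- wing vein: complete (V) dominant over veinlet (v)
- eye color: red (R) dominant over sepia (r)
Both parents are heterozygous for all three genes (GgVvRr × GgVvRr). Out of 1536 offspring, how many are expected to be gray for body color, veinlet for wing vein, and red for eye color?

Trihybrid cross: GgVvRr × GgVvRr
Each trait segregates independently with a 3:1 phenotypic ratio, so each gene contributes 3/4 (dominant) or 1/4 (recessive).
Target: gray (body color), veinlet (wing vein), red (eye color)
Probability = product of independent per-trait probabilities
= 3/4 × 1/4 × 3/4 = 9/64
Expected count = 9/64 × 1536 = 216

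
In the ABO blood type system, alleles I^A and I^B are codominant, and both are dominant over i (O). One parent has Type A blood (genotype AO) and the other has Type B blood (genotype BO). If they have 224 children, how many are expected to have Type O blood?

Cross: AO × BO
Possible offspring genotypes: 1 AB, 1 AO, 1 BO, 1 OO
Blood type counts: 1 Type AB, 1 Type A, 1 Type B, 1 Type O
Probability of Type O: 1/4
Expected count = 1/4 × 224 = 56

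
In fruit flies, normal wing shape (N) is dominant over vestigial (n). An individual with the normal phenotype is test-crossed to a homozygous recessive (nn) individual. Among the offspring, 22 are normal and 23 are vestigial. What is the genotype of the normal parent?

Test cross: ? × nn
Offspring: 22 normal, 23 vestigial — approximately 1:1.
A 1:1 ratio in a test cross indicates the unknown parent is heterozygous (Nn).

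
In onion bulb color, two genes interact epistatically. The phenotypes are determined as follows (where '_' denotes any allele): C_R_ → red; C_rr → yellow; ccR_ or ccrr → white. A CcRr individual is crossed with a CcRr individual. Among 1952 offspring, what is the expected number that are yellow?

Cross: CcRr × CcRr — consider each gene separately:
C gene: Cc × Cc → 1 CC, 2 Cc, 1 cc → 3 C_ : 1 cc (out of 4)
R gene: Rr × Rr → 1 RR, 2 Rr, 1 rr → 3 R_ : 1 rr (out of 4)
Genotype classes (out of 4 × 4 = 16): C_R_ = 3×3 = 9; C_rr = 3×1 = 3; ccR_ = 1×3 = 3; ccrr = 1×1 = 1
Apply the phenotype rules: C_R_ (9) → red; C_rr (3) → yellow; ccR_ (3) + ccrr (1) → white
Phenotype counts (out of 16): 9 red, 3 yellow, 4 white
yellow: 3 out of 16 → fraction 3/16
Expected count = 3/16 × 1952 = 366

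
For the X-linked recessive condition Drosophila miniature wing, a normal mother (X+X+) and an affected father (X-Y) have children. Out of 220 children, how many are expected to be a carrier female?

Cross: X+X+ × X-Y
Offspring: 2 X+X-, 2 X+Y
Probability of a carrier female: 2/4 = 1/2
Expected count = 1/2 × 220 = 110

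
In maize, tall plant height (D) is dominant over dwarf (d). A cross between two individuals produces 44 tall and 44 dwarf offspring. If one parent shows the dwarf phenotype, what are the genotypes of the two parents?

Observed offspring: 44 tall, 44 dwarf
The observed ratio simplifies to 1:1. One parent shows dwarf, so its genotype must be dd. A 1:1 offspring split requires the other parent to be heterozygous (Dd).
Parent genotypes: dd × Dd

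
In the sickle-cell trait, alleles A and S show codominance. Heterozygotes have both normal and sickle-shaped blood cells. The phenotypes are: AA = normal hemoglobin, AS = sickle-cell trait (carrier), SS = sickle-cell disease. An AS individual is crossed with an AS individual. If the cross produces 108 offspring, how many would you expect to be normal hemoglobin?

Punnett square for AS × AS:
Offspring genotypes: 1 AA, 2 AS, 1 SS
Phenotype counts: 1 normal hemoglobin, 2 sickle-cell trait (carrier), 1 sickle-cell disease
normal hemoglobin: 1 out of 4 → fraction 1/4
Expected count = 1/4 × 108 = 27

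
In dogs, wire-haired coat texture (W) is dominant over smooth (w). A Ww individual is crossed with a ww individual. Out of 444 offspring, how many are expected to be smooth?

Punnett square for Ww × ww:
Offspring genotypes: 2 Ww, 2 ww
wire-haired: 2, smooth: 2
smooth: 2 out of 4 → fraction 1/2
Expected count = 1/2 × 444 = 222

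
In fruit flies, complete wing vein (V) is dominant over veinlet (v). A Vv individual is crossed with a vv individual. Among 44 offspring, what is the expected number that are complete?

Punnett square for Vv × vv:
Offspring genotypes: 2 Vv, 2 vv
complete: 2, veinlet: 2
complete: 2 out of 4 → fraction 1/2
Expected count = 1/2 × 44 = 22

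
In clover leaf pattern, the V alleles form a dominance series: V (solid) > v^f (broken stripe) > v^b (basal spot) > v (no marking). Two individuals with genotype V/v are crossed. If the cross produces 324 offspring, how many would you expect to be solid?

Cross: V/v × V/v
Allele dominance: V > v^f > v^b > v
Offspring genotypes: 1 V/V, 2 V/v, 1 v/v
Phenotype counts: 3 solid, 1 unmarked
solid: 3 out of 4 → fraction 3/4
Expected count = 3/4 × 324 = 243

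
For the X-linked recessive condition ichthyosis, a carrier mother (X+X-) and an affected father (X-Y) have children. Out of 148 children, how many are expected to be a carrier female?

Cross: X+X- × X-Y
Offspring: 1 X+X-, 1 X+Y, 1 X-X-, 1 X-Y
Probability of a carrier female: 1/4
Expected count = 1/4 × 148 = 37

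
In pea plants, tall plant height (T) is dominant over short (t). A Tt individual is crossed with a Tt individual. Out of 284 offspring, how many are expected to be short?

Punnett square for Tt × Tt:
Offspring genotypes: 1 TT, 2 Tt, 1 tt
tall: 3, short: 1
short: 1 out of 4 → fraction 1/4
Expected count = 1/4 × 284 = 71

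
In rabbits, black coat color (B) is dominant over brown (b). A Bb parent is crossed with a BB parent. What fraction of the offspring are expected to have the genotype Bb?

Punnett square for Bb × BB:
Offspring genotypes: 2 BB, 2 Bb
Total offspring: 4
Count with target: 2
Probability: 2/4 = 1/2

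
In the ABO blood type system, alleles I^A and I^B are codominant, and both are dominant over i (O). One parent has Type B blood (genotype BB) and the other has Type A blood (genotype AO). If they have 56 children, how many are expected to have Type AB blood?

Cross: BB × AO
Possible offspring genotypes: 2 AB, 2 BO
Blood type counts: 2 Type AB, 2 Type B
Probability of Type AB: 2/4 = 1/2
Expected count = 1/2 × 56 = 28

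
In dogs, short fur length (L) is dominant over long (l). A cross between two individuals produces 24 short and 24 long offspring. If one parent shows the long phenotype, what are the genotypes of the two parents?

Observed offspring: 24 short, 24 long
The observed ratio simplifies to 1:1. One parent shows long, so its genotype must be ll. A 1:1 offspring split requires the other parent to be heterozygous (Ll).
Parent genotypes: ll × Ll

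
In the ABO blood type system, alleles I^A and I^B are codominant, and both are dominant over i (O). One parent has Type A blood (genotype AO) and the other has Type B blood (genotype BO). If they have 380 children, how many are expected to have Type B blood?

Cross: AO × BO
Possible offspring genotypes: 1 AB, 1 AO, 1 BO, 1 OO
Blood type counts: 1 Type AB, 1 Type A, 1 Type B, 1 Type O
Probability of Type B: 1/4
Expected count = 1/4 × 380 = 95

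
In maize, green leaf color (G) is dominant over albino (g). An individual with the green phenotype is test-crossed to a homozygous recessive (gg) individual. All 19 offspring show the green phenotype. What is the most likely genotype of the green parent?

Test cross: ? × gg
All offspring are green.
If the unknown parent were heterozygous (Gg), about half of 19 offspring would be albino; none are. The unknown parent is most likely homozygous dominant (GG).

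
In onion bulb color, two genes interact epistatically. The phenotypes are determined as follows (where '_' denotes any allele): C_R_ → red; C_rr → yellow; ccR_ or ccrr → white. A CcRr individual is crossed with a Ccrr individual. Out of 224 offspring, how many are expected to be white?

Cross: CcRr × Ccrr — consider each gene separately:
C gene: Cc × Cc → 1 CC, 2 Cc, 1 cc → 3 C_ : 1 cc (out of 4)
R gene: Rr × rr → 2 Rr, 2 rr → 2 R_ : 2 rr (out of 4)
Genotype classes (out of 4 × 4 = 16): C_R_ = 3×2 = 6; C_rr = 3×2 = 6; ccR_ = 1×2 = 2; ccrr = 1×2 = 2
Apply the phenotype rules: C_R_ (6) → red; C_rr (6) → yellow; ccR_ (2) + ccrr (2) → white
Phenotype counts (out of 16): 6 red, 6 yellow, 4 white
white: 4 out of 16 → fraction 1/4
Expected count = 1/4 × 224 = 56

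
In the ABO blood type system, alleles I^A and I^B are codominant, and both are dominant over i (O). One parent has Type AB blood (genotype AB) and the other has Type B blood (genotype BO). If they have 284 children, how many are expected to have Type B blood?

Cross: AB × BO
Possible offspring genotypes: 1 AB, 1 AO, 1 BB, 1 BO
Blood type counts: 1 Type AB, 1 Type A, 2 Type B
Probability of Type B: 2/4 = 1/2
Expected count = 1/2 × 284 = 142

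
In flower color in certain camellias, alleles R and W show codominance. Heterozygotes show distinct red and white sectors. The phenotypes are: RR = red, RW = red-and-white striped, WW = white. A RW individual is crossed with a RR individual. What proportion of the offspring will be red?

Punnett square for RW × RR:
Offspring genotypes: 2 RR, 2 RW
Phenotype counts: 2 red, 2 red-and-white striped
red: 2 out of 4
Probability: 2/4 = 1/2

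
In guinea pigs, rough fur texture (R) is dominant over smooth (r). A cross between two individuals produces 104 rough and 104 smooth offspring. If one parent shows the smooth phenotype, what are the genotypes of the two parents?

Observed offspring: 104 rough, 104 smooth
The observed ratio simplifies to 1:1. One parent shows smooth, so its genotype must be rr. A 1:1 offspring split requires the other parent to be heterozygous (Rr).
Parent genotypes: rr × Rr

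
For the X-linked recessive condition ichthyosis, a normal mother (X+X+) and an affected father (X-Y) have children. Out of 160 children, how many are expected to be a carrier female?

Cross: X+X+ × X-Y
Offspring: 2 X+X-, 2 X+Y
Probability of a carrier female: 2/4 = 1/2
Expected count = 1/2 × 160 = 80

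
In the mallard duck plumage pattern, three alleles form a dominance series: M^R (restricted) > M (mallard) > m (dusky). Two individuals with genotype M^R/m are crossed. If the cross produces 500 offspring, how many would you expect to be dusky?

Cross: M^R/m × M^R/m
Allele dominance: M^R > M > m
Offspring genotypes: 1 M^R/M^R, 2 M^R/m, 1 m/m
Phenotype counts: 3 restricted, 1 dusky
dusky: 1 out of 4 → fraction 1/4
Expected count = 1/4 × 500 = 125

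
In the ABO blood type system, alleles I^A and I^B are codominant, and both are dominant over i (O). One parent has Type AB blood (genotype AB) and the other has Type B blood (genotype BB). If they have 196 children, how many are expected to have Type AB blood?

Cross: AB × BB
Possible offspring genotypes: 2 AB, 2 BB
Blood type counts: 2 Type AB, 2 Type B
Probability of Type AB: 2/4 = 1/2
Expected count = 1/2 × 196 = 98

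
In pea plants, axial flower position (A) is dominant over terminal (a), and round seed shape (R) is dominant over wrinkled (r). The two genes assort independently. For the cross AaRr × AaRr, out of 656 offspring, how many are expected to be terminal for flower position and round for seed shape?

Dihybrid cross AaRr × AaRr — consider each gene separately:
flower position: Aa × Aa → 1 AA, 2 Aa, 1 aa → 3 A_ : 1 aa (out of 4)
seed shape: Rr × Rr → 1 RR, 2 Rr, 1 rr → 3 R_ : 1 rr (out of 4)
Looking for: terminal (aa) and round (R_)
P(terminal) = 1/4, P(round) = 3/4
P(both) = 1/4 × 3/4 = 3/16
Expected count = 3/16 × 656 = 123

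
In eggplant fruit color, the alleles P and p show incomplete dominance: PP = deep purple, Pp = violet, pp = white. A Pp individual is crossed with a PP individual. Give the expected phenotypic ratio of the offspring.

Punnett square for Pp × PP:
Offspring genotypes: 2 PP, 2 Pp
Phenotype counts: 2 deep purple, 2 violet
Ratio: 1 deep purple : 1 violet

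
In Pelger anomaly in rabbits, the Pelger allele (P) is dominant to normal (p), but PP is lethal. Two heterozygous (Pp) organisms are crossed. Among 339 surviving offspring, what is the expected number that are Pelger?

Cross: Pp × Pp
Punnett square offspring (before lethality): 1 PP, 2 Pp, 1 pp
The PP genotype is lethal (embryos die); surviving offspring: 2 Pp, 1 pp
Pelger: 2 out of 3 → fraction 2/3
Expected count = 2/3 × 339 = 226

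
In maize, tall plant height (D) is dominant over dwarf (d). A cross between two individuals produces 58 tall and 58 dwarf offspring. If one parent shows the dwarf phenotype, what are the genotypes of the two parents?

Observed offspring: 58 tall, 58 dwarf
The observed ratio simplifies to 1:1. One parent shows dwarf, so its genotype must be dd. A 1:1 offspring split requires the other parent to be heterozygous (Dd).
Parent genotypes: dd × Dd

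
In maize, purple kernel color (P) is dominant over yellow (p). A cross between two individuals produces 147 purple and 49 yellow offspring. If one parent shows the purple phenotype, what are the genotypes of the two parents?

Observed offspring: 147 purple, 49 yellow
The observed ratio simplifies to 3:1. Yellow (pp) offspring appear, so each parent must contribute one p allele. The parent stated to show purple carries P, so it is Pp. The other parent is then either Pp or pp: Pp × pp would give a 1:1 split, whereas Pp × Pp gives 3:1 — matching the data. So both parents are heterozygous (Pp × Pp).
Parent genotypes: Pp × Pp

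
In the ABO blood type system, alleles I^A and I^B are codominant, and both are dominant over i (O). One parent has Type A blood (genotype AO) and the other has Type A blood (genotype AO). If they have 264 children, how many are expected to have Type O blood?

Cross: AO × AO
Possible offspring genotypes: 1 AA, 2 AO, 1 OO
Blood type counts: 3 Type A, 1 Type O
Probability of Type O: 1/4
Expected count = 1/4 × 264 = 66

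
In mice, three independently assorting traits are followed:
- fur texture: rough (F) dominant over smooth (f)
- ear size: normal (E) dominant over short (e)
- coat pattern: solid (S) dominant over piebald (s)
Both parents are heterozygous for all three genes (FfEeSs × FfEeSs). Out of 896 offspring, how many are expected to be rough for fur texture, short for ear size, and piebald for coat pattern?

Trihybrid cross: FfEeSs × FfEeSs
Each trait segregates independently with a 3:1 phenotypic ratio, so each gene contributes 3/4 (dominant) or 1/4 (recessive).
Target: rough (fur texture), short (ear size), piebald (coat pattern)
Probability = product of independent per-trait probabilities
= 3/4 × 1/4 × 1/4 = 3/64
Expected count = 3/64 × 896 = 42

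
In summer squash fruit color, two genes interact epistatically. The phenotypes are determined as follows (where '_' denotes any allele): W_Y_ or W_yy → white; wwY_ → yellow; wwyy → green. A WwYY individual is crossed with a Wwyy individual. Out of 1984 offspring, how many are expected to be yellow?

Cross: WwYY × Wwyy — consider each gene separately:
W gene: Ww × Ww → 1 WW, 2 Ww, 1 ww → 3 W_ : 1 ww (out of 4)
Y gene: YY × yy → 4 Yy → 4 Y_ (out of 4)
Genotype classes (out of 4 × 4 = 16): W_Y_ = 3×4 = 12; wwY_ = 1×4 = 4
Apply the phenotype rules: W_Y_ (12) → white; wwY_ (4) → yellow
Phenotype counts (out of 16): 12 white, 4 yellow
yellow: 4 out of 16 → fraction 1/4
Expected count = 1/4 × 1984 = 496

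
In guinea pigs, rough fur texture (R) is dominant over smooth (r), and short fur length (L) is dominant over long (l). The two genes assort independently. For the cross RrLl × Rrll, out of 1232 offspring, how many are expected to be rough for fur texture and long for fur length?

Dihybrid cross RrLl × Rrll — consider each gene separately:
fur texture: Rr × Rr → 1 RR, 2 Rr, 1 rr → 3 R_ : 1 rr (out of 4)
fur length: Ll × ll → 2 Ll, 2 ll → 2 L_ : 2 ll (out of 4)
Looking for: rough (R_) and long (ll)
P(rough) = 3/4, P(long) = 2/4
P(both) = 3/4 × 2/4 = 6/16 = 3/8
Expected count = 3/8 × 1232 = 462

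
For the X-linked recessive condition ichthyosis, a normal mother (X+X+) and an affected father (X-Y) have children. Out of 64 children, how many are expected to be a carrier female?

Cross: X+X+ × X-Y
Offspring: 2 X+X-, 2 X+Y
Probability of a carrier female: 2/4 = 1/2
Expected count = 1/2 × 64 = 32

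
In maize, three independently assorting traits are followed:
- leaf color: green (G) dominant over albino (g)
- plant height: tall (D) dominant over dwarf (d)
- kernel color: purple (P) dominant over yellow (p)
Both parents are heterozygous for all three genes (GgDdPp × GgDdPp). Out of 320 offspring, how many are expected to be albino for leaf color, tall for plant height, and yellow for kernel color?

Trihybrid cross: GgDdPp × GgDdPp
Each trait segregates independently with a 3:1 phenotypic ratio, so each gene contributes 3/4 (dominant) or 1/4 (recessive).
Target: albino (leaf color), tall (plant height), yellow (kernel color)
Probability = product of independent per-trait probabilities
= 1/4 × 3/4 × 1/4 = 3/64
Expected count = 3/64 × 320 = 15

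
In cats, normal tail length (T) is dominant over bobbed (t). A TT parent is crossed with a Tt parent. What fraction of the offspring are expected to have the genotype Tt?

Punnett square for TT × Tt:
Offspring genotypes: 2 TT, 2 Tt
Total offspring: 4
Count with target: 2
Probability: 2/4 = 1/2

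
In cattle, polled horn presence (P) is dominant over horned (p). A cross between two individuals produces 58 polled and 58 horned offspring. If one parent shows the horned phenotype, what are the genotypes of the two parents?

Observed offspring: 58 polled, 58 horned
The observed ratio simplifies to 1:1. One parent shows horned, so its genotype must be pp. A 1:1 offspring split requires the other parent to be heterozygous (Pp).
Parent genotypes: pp × Pp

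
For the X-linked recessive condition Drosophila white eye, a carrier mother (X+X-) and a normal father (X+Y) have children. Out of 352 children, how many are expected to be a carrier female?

Cross: X+X- × X+Y
Offspring: 1 X+X+, 1 X+Y, 1 X+X-, 1 X-Y
Probability of a carrier female: 1/4
Expected count = 1/4 × 352 = 88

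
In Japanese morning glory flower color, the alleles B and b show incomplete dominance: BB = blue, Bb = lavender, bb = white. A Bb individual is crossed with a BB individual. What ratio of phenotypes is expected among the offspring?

Punnett square for Bb × BB:
Offspring genotypes: 2 BB, 2 Bb
Phenotype counts: 2 blue, 2 lavender
Ratio: 1 blue : 1 lavender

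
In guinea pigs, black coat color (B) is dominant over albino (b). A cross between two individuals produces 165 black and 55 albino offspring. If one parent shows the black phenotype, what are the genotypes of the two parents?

Observed offspring: 165 black, 55 albino
The observed ratio simplifies to 3:1. Albino (bb) offspring appear, so each parent must contribute one b allele. The parent stated to show black carries B, so it is Bb. The other parent is then either Bb or bb: Bb × bb would give a 1:1 split, whereas Bb × Bb gives 3:1 — matching the data. So both parents are heterozygous (Bb × Bb).
Parent genotypes: Bb × Bb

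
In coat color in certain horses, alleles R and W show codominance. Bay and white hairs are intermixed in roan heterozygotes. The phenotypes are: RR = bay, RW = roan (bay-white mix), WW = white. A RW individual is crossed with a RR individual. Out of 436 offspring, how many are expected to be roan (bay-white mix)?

Punnett square for RW × RR:
Offspring genotypes: 2 RR, 2 RW
Phenotype counts: 2 bay, 2 roan (bay-white mix)
roan (bay-white mix): 2 out of 4 → fraction 1/2
Expected count = 1/2 × 436 = 218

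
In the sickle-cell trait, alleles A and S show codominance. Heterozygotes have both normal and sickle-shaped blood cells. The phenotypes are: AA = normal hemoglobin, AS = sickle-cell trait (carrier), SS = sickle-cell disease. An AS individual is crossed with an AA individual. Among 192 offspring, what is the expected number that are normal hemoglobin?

Punnett square for AS × AA:
Offspring genotypes: 2 AA, 2 AS
Phenotype counts: 2 normal hemoglobin, 2 sickle-cell trait (carrier)
normal hemoglobin: 2 out of 4 → fraction 1/2
Expected count = 1/2 × 192 = 96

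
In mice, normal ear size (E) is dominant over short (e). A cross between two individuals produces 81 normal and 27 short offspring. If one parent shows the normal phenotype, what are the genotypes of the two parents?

Observed offspring: 81 normal, 27 short
The observed ratio simplifies to 3:1. Short (ee) offspring appear, so each parent must contribute one e allele. The parent stated to show normal carries E, so it is Ee. The other parent is then either Ee or ee: Ee × ee would give a 1:1 split, whereas Ee × Ee gives 3:1 — matching the data. So both parents are heterozygous (Ee × Ee).
Parent genotypes: Ee × Ee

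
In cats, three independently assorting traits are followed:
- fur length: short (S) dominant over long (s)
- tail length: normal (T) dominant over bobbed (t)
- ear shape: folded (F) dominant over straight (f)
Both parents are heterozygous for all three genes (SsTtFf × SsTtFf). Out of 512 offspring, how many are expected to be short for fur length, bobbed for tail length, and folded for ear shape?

Trihybrid cross: SsTtFf × SsTtFf
Each trait segregates independently with a 3:1 phenotypic ratio, so each gene contributes 3/4 (dominant) or 1/4 (recessive).
Target: short (fur length), bobbed (tail length), folded (ear shape)
Probability = product of independent per-trait probabilities
= 3/4 × 1/4 × 3/4 = 9/64
Expected count = 9/64 × 512 = 72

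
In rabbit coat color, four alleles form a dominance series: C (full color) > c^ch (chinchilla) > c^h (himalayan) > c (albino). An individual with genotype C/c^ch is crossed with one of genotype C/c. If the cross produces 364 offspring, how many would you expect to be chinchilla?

Cross: C/c^ch × C/c
Allele dominance: C > c^ch > c^h > c
Offspring genotypes: 1 C/C, 1 C/c, 1 C/c^ch, 1 c^ch/c
Phenotype counts: 3 full color, 1 chinchilla
chinchilla: 1 out of 4 → fraction 1/4
Expected count = 1/4 × 364 = 91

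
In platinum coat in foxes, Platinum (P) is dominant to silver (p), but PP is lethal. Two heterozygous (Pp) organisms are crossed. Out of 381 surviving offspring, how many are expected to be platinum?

Cross: Pp × Pp
Punnett square offspring (before lethality): 1 PP, 2 Pp, 1 pp
The PP genotype is lethal (embryos die); surviving offspring: 2 Pp, 1 pp
platinum: 2 out of 3 → fraction 2/3
Expected count = 2/3 × 381 = 254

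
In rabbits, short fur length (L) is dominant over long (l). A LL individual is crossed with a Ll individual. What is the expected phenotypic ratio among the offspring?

Punnett square for LL × Ll:
Offspring genotypes: 2 LL, 2 Ll
short: 4, long: 0
Ratio: all short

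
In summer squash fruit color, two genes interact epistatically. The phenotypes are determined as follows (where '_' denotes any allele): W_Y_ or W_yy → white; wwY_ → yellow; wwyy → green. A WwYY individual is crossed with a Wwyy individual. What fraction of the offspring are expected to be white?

Cross: WwYY × Wwyy — consider each gene separately:
W gene: Ww × Ww → 1 WW, 2 Ww, 1 ww → 3 W_ : 1 ww (out of 4)
Y gene: YY × yy → 4 Yy → 4 Y_ (out of 4)
Genotype classes (out of 4 × 4 = 16): W_Y_ = 3×4 = 12; wwY_ = 1×4 = 4
Apply the phenotype rules: W_Y_ (12) → white; wwY_ (4) → yellow
Phenotype counts (out of 16): 12 white, 4 yellow
white: 12 out of 16
Probability: 12/16 = 3/4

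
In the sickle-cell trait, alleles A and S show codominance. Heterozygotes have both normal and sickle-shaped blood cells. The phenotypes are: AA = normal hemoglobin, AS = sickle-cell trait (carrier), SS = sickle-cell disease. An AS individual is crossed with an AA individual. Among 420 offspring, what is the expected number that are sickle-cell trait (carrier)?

Punnett square for AS × AA:
Offspring genotypes: 2 AA, 2 AS
Phenotype counts: 2 normal hemoglobin, 2 sickle-cell trait (carrier)
sickle-cell trait (carrier): 2 out of 4 → fraction 1/2
Expected count = 1/2 × 420 = 210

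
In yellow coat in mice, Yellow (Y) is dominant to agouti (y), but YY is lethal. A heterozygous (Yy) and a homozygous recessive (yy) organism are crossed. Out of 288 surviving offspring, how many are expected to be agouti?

Cross: Yy × yy
Punnett square offspring (before lethality): 2 Yy, 2 yy
No YY offspring are produced in this cross.
agouti: 2 out of 4 → fraction 1/2
Expected count = 1/2 × 288 = 144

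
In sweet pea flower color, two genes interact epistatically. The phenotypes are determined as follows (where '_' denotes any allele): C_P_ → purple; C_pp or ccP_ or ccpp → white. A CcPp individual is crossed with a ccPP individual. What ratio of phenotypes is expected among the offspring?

Cross: CcPp × ccPP — consider each gene separately:
C gene: Cc × cc → 2 Cc, 2 cc → 2 C_ : 2 cc (out of 4)
P gene: Pp × PP → 2 PP, 2 Pp → 4 P_ (out of 4)
Genotype classes (out of 4 × 4 = 16): C_P_ = 2×4 = 8; ccP_ = 2×4 = 8
Apply the phenotype rules: C_P_ (8) → purple; ccP_ (8) → white
Phenotype counts (out of 16): 8 purple, 8 white
Ratio: 1 purple : 1 white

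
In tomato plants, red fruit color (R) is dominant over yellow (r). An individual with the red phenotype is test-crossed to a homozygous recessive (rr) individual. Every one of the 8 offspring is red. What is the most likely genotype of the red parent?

Test cross: ? × rr
All offspring are red.
If the unknown parent were heterozygous (Rr), about half of 8 offspring would be yellow; none are. The unknown parent is most likely homozygous dominant (RR).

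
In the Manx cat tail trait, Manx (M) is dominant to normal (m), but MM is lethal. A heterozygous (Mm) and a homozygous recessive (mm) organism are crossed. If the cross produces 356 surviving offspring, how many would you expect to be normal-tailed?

Cross: Mm × mm
Punnett square offspring (before lethality): 2 Mm, 2 mm
No MM offspring are produced in this cross.
normal-tailed: 2 out of 4 → fraction 1/2
Expected count = 1/2 × 356 = 178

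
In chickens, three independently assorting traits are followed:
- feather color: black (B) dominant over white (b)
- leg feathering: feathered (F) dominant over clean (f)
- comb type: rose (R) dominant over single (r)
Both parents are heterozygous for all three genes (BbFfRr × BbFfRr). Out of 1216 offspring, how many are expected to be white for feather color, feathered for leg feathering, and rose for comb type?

Trihybrid cross: BbFfRr × BbFfRr
Each trait segregates independently with a 3:1 phenotypic ratio, so each gene contributes 3/4 (dominant) or 1/4 (recessive).
Target: white (feather color), feathered (leg feathering), rose (comb type)
Probability = product of independent per-trait probabilities
= 1/4 × 3/4 × 3/4 = 9/64
Expected count = 9/64 × 1216 = 171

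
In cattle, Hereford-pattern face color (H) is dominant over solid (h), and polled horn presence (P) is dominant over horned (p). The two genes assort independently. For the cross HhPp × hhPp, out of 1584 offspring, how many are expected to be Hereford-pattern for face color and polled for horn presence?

Dihybrid cross HhPp × hhPp — consider each gene separately:
face color: Hh × hh → 2 Hh, 2 hh → 2 H_ : 2 hh (out of 4)
horn presence: Pp × Pp → 1 PP, 2 Pp, 1 pp → 3 P_ : 1 pp (out of 4)
Looking for: Hereford-pattern (H_) and polled (P_)
P(Hereford-pattern) = 2/4, P(polled) = 3/4
P(both) = 2/4 × 3/4 = 6/16 = 3/8
Expected count = 3/8 × 1584 = 594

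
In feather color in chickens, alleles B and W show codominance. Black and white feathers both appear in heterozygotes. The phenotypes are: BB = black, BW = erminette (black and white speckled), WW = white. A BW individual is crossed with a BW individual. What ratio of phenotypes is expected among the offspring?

Punnett square for BW × BW:
Offspring genotypes: 1 BB, 2 BW, 1 WW
Phenotype counts: 1 black, 2 erminette (black and white speckled), 1 white
Ratio: 1 black : 2 erminette (black and white speckled) : 1 white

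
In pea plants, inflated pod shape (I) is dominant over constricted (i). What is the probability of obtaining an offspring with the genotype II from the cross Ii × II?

Punnett square for Ii × II:
Offspring genotypes: 2 II, 2 Ii
Total offspring: 4
Count with target: 2
Probability: 2/4 = 1/2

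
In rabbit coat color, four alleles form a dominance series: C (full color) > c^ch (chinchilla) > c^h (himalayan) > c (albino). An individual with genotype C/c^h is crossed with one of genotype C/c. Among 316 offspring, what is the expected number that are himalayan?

Cross: C/c^h × C/c
Allele dominance: C > c^ch > c^h > c
Offspring genotypes: 1 C/C, 1 C/c, 1 C/c^h, 1 c^h/c
Phenotype counts: 3 full color, 1 himalayan
himalayan: 1 out of 4 → fraction 1/4
Expected count = 1/4 × 316 = 79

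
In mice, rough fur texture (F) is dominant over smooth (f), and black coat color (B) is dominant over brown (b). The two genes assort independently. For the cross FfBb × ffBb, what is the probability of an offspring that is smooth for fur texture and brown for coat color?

Dihybrid cross FfBb × ffBb — consider each gene separately:
fur texture: Ff × ff → 2 Ff, 2 ff → 2 F_ : 2 ff (out of 4)
coat color: Bb × Bb → 1 BB, 2 Bb, 1 bb → 3 B_ : 1 bb (out of 4)
Looking for: smooth (ff) and brown (bb)
P(smooth) = 2/4, P(brown) = 1/4
P(both) = 2/4 × 1/4 = 2/16 = 1/8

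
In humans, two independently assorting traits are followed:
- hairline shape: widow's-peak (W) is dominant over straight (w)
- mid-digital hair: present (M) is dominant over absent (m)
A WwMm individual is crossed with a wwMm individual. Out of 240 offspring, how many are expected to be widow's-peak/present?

Dihybrid cross WwMm × wwMm — consider each gene separately:
hairline shape: Ww × ww → 2 Ww, 2 ww → 2 W_ : 2 ww (out of 4)
mid-digital hair: Mm × Mm → 1 MM, 2 Mm, 1 mm → 3 M_ : 1 mm (out of 4)
Combine (counts out of 4 × 4 = 16): widow's-peak/present (W_M_) = 2×3 = 6; widow's-peak/absent (W_mm) = 2×1 = 2; straight/present (wwM_) = 2×3 = 6; straight/absent (wwmm) = 2×1 = 2
Phenotype counts (out of 16): 6 widow's-peak/present, 2 widow's-peak/absent, 6 straight/present, 2 straight/absent
widow's-peak/present: 6 out of 16 → fraction 3/8
Expected count = 3/8 × 240 = 90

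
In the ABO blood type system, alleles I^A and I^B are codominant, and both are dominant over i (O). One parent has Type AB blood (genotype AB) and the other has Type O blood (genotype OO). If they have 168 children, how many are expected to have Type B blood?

Cross: AB × OO
Possible offspring genotypes: 2 AO, 2 BO
Blood type counts: 2 Type A, 2 Type B
Probability of Type B: 2/4 = 1/2
Expected count = 1/2 × 168 = 84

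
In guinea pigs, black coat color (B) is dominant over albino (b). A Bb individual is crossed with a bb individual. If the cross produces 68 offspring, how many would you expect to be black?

Punnett square for Bb × bb:
Offspring genotypes: 2 Bb, 2 bb
black: 2, albino: 2
black: 2 out of 4 → fraction 1/2
Expected count = 1/2 × 68 = 34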